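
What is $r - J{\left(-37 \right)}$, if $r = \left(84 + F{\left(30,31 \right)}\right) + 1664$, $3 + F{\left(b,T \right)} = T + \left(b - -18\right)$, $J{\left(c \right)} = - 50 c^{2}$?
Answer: $70274$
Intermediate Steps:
$F{\left(b,T \right)} = 15 + T + b$ ($F{\left(b,T \right)} = -3 + \left(T + \left(b - -18\right)\right) = -3 + \left(T + \left(b + 18\right)\right) = -3 + \left(T + \left(18 + b\right)\right) = -3 + \left(18 + T + b\right) = 15 + T + b$)
$r = 1824$ ($r = \left(84 + \left(15 + 31 + 30\right)\right) + 1664 = \left(84 + 76\right) + 1664 = 160 + 1664 = 1824$)
$r - J{\left(-37 \right)} = 1824 - - 50 \left(-37\right)^{2} = 1824 - \left(-50\right) 1369 = 1824 - -68450 = 1824 + 68450 = 70274$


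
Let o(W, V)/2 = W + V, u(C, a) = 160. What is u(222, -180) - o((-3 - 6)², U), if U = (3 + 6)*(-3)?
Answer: 52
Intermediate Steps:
U = -27 (U = 9*(-3) = -27)
o(W, V) = 2*V + 2*W (o(W, V) = 2*(W + V) = 2*(V + W) = 2*V + 2*W)
u(222, -180) - o((-3 - 6)², U) = 160 - (2*(-27) + 2*(-3 - 6)²) = 160 - (-54 + 2*(-9)²) = 160 - (-54 + 2*81) = 160 - (-54 + 162) = 160 - 1*108 = 160 - 108 = 52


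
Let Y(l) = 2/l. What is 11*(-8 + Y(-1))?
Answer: -110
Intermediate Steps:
11*(-8 + Y(-1)) = 11*(-8 + 2/(-1)) = 11*(-8 + 2*(-1)) = 11*(-8 - 2) = 11*(-10) = -110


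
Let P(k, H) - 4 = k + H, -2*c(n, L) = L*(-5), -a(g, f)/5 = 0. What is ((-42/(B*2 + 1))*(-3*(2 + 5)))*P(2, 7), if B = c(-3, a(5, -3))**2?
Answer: 11466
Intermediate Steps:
a(g, f) = 0 (a(g, f) = -5*0 = 0)
c(n, L) = 5*L/2 (c(n, L) = -L*(-5)/2 = -(-5)*L/2 = 5*L/2)
B = 0 (B = ((5/2)*0)**2 = 0**2 = 0)
P(k, H) = 4 + H + k (P(k, H) = 4 + (k + H) = 4 + (H + k) = 4 + H + k)
((-42/(B*2 + 1))*(-3*(2 + 5)))*P(2, 7) = ((-42/(0*2 + 1))*(-3*(2 + 5)))*(4 + 7 + 2) = ((-42/(0 + 1))*(-3*7))*13 = (-42/1*(-21))*13 = (-42*1*(-21))*13 = -42*(-21)*13 = 882*13 = 11466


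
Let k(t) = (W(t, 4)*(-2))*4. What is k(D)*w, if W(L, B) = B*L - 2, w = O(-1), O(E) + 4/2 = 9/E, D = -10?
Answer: -3696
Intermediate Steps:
O(E) = -2 + 9/E
w = -11 (w = -2 + 9/(-1) = -2 + 9*(-1) = -2 - 9 = -11)
W(L, B) = -2 + B*L
k(t) = 16 - 32*t (k(t) = ((-2 + 4*t)*(-2))*4 = (4 - 8*t)*4 = 16 - 32*t)
k(D)*w = (16 - 32*(-10))*(-11) = (16 + 320)*(-11) = 336*(-11) = -3696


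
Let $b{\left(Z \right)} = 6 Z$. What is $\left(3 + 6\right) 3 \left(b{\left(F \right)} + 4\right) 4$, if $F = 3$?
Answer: $2376$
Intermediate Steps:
$\left(3 + 6\right) 3 \left(b{\left(F \right)} + 4\right) 4 = \left(3 + 6\right) 3 \left(6 \cdot 3 + 4\right) 4 = 9 \cdot 3 \left(18 + 4\right) 4 = 9 \cdot 3 \cdot 22 \cdot 4 = 9 \cdot 66 \cdot 4 = 594 \cdot 4 = 2376$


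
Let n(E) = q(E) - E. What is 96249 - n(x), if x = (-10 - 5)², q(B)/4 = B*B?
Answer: -106026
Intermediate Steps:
q(B) = 4*B² (q(B) = 4*(B*B) = 4*B²)
x = 225 (x = (-15)² = 225)
n(E) = -E + 4*E² (n(E) = 4*E² - E = -E + 4*E²)
96249 - n(x) = 96249 - 225*(-1 + 4*225) = 96249 - 225*(-1 + 900) = 96249 - 225*899 = 96249 - 1*202275 = 96249 - 202275 = -106026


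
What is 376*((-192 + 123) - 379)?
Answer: -168448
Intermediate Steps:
376*((-192 + 123) - 379) = 376*(-69 - 379) = 376*(-448) = -168448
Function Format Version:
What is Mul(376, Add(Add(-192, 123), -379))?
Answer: -168448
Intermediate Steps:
Mul(376, Add(Add(-192, 123), -379)) = Mul(376, Add(-69, -379)) = Mul(376, -448) = -168448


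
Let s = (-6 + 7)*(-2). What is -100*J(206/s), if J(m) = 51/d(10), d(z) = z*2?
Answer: -255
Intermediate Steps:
d(z) = 2*z
s = -2 (s = 1*(-2) = -2)
J(m) = 51/20 (J(m) = 51/((2*10)) = 51/20)
-100*J(206/s) = -100*51/20 = -255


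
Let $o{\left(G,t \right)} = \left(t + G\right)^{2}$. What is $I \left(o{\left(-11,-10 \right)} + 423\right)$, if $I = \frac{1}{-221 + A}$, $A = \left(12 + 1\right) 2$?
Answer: $- \frac{288}{65} \approx -4.4308$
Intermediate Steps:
$A = 26$ ($A = 13 \cdot 2 = 26$)
$o{\left(G,t \right)} = \left(G + t\right)^{2}$
$I = - \frac{1}{195}$ ($I = \frac{1}{-221 + 26} = \frac{1}{-195} = - \frac{1}{195} \approx -0.0051282$)
$I \left(o{\left(-11,-10 \right)} + 423\right) = - \frac{\left(-11 - 10\right)^{2} + 423}{195} = - \frac{\left(-21\right)^{2} + 423}{195} = - \frac{441 + 423}{195} = \left(- \frac{1}{195}\right) 864 = - \frac{288}{65}$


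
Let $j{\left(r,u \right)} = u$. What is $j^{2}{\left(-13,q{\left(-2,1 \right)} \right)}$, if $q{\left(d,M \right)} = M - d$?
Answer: $9$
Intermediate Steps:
$j^{2}{\left(-13,q{\left(-2,1 \right)} \right)} = \left(1 - -2\right)^{2} = \left(1 + 2\right)^{2} = 3^{2} = 9$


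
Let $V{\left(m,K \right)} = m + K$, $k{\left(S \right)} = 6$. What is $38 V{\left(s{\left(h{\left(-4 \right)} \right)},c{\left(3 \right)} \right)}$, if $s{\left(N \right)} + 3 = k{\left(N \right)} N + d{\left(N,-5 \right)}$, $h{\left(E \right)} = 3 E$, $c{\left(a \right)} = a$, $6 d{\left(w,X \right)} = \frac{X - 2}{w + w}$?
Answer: $- \frac{196859}{72} \approx -2734.2$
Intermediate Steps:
$d{\left(w,X \right)} = \frac{-2 + X}{12 w}$ ($d{\left(w,X \right)} = \frac{\left(X - 2\right) \frac{1}{w + w}}{6} = \frac{\left(-2 + X\right) \frac{1}{2 w}}{6} = \frac{\frac{1}{2} \frac{1}{w} \left(-2 + X\right)}{6} = \frac{-2 + X}{12 w}$)
$s{\left(N \right)} = -3 + 6 N - \frac{7}{12 N}$ ($s{\left(N \right)} = -3 + \left(6 N + \frac{-2 - 5}{12 N}\right) = -3 + \left(6 N + \frac{1}{12} \frac{1}{N} \left(-7\right)\right) = -3 + \left(6 N - \frac{7}{12 N}\right) = -3 + 6 N - \frac{7}{12 N}$)
$V{\left(m,K \right)} = K + m$
$38 V{\left(s{\left(h{\left(-4 \right)} \right)},c{\left(3 \right)} \right)} = 38 \left(3 - \left(3 - \frac{7}{144} - 18 \left(-4\right)\right)\right) = 38 \left(3 - \left(75 - \frac{7}{144}\right)\right) = 38 \left(3 - \frac{10793}{144}\right) = 38 \left(- \frac{10361}{144}\right) = - \frac{196859}{72}$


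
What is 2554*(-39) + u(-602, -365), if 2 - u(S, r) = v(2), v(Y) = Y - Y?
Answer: -99604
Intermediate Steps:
v(Y) = 0
u(S, r) = 2 (u(S, r) = 2 - 1*0 = 2 + 0 = 2)
2554*(-39) + u(-602, -365) = 2554*(-39) + 2 = -99606 + 2 = -99604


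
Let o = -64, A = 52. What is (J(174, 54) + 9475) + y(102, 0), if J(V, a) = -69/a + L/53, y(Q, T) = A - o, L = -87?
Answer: 9147029/954 ≈ 9588.1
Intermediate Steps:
y(Q, T) = 116 (y(Q, T) = 52 - 1*(-64) = 52 + 64 = 116)
J(V, a) = -87/53 - 69/a (J(V, a) = -69/a - 87/53 = -87/53 - 69/a)
(J(174, 54) + 9475) + y(102, 0) = ((-87/53 - 69/54) + 9475) + 116 = ((-87/53 - 69*1/54) + 9475) + 116 = ((-87/53 - 23/18) + 9475) + 116 = (-2785/954 + 9475) + 116 = 9036365/954 + 116 = 9147029/954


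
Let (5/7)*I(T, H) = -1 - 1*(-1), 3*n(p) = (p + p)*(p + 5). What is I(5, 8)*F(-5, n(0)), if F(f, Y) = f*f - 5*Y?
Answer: 0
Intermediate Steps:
n(p) = 2*p*(5 + p)/3 (n(p) = ((p + p)*(p + 5))/3 = ((2*p)*(5 + p))/3 = (2*p*(5 + p))/3 = 2*p*(5 + p)/3)
F(f, Y) = f**2 - 5*Y
I(T, H) = 0 (I(T, H) = 7*(-1 - 1*(-1))/5 = 7*(-1 + 1)/5 = (7/5)*0 = 0)
I(5, 8)*F(-5, n(0)) = 0*((-5)**2 - 10*0*(5 + 0)/3) = 0*(25 - 10*0*5/3) = 0*(25 - 5*0) = 0*(25 + 0) = 0*25 = 0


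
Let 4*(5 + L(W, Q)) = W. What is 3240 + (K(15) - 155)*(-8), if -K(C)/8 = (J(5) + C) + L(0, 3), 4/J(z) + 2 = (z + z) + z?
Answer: 66816/13 ≈ 5139.7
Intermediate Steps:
J(z) = 4/(-2 + 3*z) (J(z) = 4/(-2 + ((z + z) + z)) = 4/(-2 + (2*z + z)) = 4/(-2 + 3*z))
L(W, Q) = -5 + W/4
K(C) = 488/13 - 8*C (K(C) = -8*((4/(-2 + 3*5) + C) + (-5 + (¼)*0)) = -8*((4/(-2 + 15) + C) + (-5 + 0)) = -8*((4/13 + C) - 5) = -8*(-61/13 + C) = 488/13 - 8*C)
3240 + (K(15) - 155)*(-8) = 3240 + ((488/13 - 8*15) - 155)*(-8) = 3240 + ((488/13 - 120) - 155)*(-8) = 3240 + (-1072/13 - 155)*(-8) = 3240 - 3087/13*(-8) = 3240 + 24696/13 = 66816/13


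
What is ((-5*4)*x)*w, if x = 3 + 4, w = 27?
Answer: -3780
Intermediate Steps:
x = 7
((-5*4)*x)*w = (-5*4*7)*27 = -20*7*27 = -140*27 = -3780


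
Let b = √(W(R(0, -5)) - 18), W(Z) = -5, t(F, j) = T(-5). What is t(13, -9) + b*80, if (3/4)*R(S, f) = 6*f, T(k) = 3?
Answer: 3 + 80*I*√23 ≈ 3.0 + 383.67*I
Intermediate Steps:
t(F, j) = 3
R(S, f) = 8*f (R(S, f) = 4*(6*f)/3 = 8*f)
b = I*√23 (b = √(-5 - 18) = √(-23) = I*√23 ≈ 4.7958*I)
t(13, -9) + b*80 = 3 + (I*√23)*80 = 3 + 80*I*√23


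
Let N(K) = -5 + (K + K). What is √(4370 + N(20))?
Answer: √4405 ≈ 66.370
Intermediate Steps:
N(K) = -5 + 2*K
√(4370 + N(20)) = √(4370 + (-5 + 2*20)) = √(4370 + (-5 + 40)) = √(4370 + 35) = √4405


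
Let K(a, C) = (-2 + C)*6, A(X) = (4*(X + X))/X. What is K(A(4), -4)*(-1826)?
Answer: 65736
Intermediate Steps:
A(X) = 8 (A(X) = (4*(2*X))/X = (8*X)/X = 8)
K(a, C) = -12 + 6*C
K(A(4), -4)*(-1826) = (-12 + 6*(-4))*(-1826) = (-12 - 24)*(-1826) = -36*(-1826) = 65736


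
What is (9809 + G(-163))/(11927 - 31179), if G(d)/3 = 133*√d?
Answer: -9809/19252 - 399*I*√163/19252 ≈ -0.50951 - 0.2646*I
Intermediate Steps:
G(d) = 399*√d (G(d) = 3*(133*√d) = 399*√d)
(9809 + G(-163))/(11927 - 31179) = (9809 + 399*√(-163))/(11927 - 31179) = (9809 + 399*(I*√163))/(-19252) = (9809 + 399*I*√163)*(-1/19252) = -9809/19252 - 399*I*√163/19252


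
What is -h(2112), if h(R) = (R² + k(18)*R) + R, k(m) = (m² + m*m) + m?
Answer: -5869248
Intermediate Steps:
k(m) = m + 2*m² (k(m) = (m² + m²) + m = 2*m² + m = m + 2*m²)
h(R) = R² + 667*R (h(R) = (R² + (18*(1 + 2*18))*R) + R = (R² + (18*(1 + 36))*R) + R = (R² + (18*37)*R) + R = (R² + 666*R) + R = R² + 667*R)
-h(2112) = -2112*(667 + 2112) = -2112*2779 = -1*5869248 = -5869248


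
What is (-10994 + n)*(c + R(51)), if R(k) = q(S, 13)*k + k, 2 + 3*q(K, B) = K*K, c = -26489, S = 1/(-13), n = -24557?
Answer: 159046321801/169 ≈ 9.4110e+8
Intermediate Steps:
S = -1/13 ≈ -0.076923
q(K, B) = -2/3 + K**2/3 (q(K, B) = -2/3 + (K*K)/3 = -2/3 + K**2/3)
R(k) = 170*k/507 (R(k) = (-2/3 + (-1/13)**2/3)*k + k = (-2/3 + (1/3)*(1/169))*k + k = (-2/3 + 1/507)*k + k = -337*k/507 + k = 170*k/507)
(-10994 + n)*(c + R(51)) = (-10994 - 24557)*(-26489 + (170/507)*51) = -35551*(-26489 + 2890/169) = -35551*(-4473751/169) = 159046321801/169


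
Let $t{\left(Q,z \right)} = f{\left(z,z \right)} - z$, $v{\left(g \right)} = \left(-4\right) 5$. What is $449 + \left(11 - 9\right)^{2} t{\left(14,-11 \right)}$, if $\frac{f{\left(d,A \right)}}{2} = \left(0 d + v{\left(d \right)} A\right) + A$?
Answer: $2165$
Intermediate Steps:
$v{\left(g \right)} = -20$
$f{\left(d,A \right)} = - 38 A$ ($f{\left(d,A \right)} = 2 \left(\left(0 d - 20 A\right) + A\right) = 2 \left(\left(0 - 20 A\right) + A\right) = 2 \left(- 20 A + A\right) = 2 \left(- 19 A\right) = - 38 A$)
$t{\left(Q,z \right)} = - 39 z$ ($t{\left(Q,z \right)} = - 38 z - z = - 39 z$)
$449 + \left(11 - 9\right)^{2} t{\left(14,-11 \right)} = 449 + \left(11 - 9\right)^{2} \left(\left(-39\right) \left(-11\right)\right) = 449 + 2^{2} \cdot 429 = 449 + 4 \cdot 429 = 449 + 1716 = 2165$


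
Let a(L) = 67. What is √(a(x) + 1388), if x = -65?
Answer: √1455 ≈ 38.144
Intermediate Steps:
√(a(x) + 1388) = √(67 + 1388) = √1455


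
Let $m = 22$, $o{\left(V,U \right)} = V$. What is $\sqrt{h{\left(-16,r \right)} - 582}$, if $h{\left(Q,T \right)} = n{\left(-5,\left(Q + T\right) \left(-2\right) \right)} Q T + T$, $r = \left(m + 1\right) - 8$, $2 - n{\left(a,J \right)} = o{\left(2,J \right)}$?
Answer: $9 i \sqrt{7} \approx 23.812 i$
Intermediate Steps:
$n{\left(a,J \right)} = 0$ ($n{\left(a,J \right)} = 2 - 2 = 0$)
$r = 15$ ($r = \left(22 + 1\right) - 8 = 23 - 8 = 15$)
$h{\left(Q,T \right)} = T$ ($h{\left(Q,T \right)} = 0 Q T + T = 0 T + T = 0 + T = T$)
$\sqrt{h{\left(-16,r \right)} - 582} = \sqrt{15 - 582} = \sqrt{-567} = 9 i \sqrt{7}$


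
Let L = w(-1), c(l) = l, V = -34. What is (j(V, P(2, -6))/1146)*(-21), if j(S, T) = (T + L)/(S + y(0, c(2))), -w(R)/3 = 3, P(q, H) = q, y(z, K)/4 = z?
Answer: -49/12988 ≈ -0.0037727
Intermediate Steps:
y(z, K) = 4*z
w(R) = -9 (w(R) = -3*3 = -9)
L = -9
j(S, T) = (-9 + T)/S (j(S, T) = (T - 9)/(S + 4*0) = (-9 + T)/(S + 0) = (-9 + T)/S)
(j(V, P(2, -6))/1146)*(-21) = (((-9 + 2)/(-34))/1146)*(-21) = (-1/34*(-7)*(1/1146))*(-21) = ((7/34)*(1/1146))*(-21) = (7/38964)*(-21) = -49/12988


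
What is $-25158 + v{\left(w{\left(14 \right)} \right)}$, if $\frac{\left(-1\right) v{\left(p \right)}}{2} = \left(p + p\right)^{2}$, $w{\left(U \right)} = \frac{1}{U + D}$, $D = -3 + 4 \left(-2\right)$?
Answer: $- \frac{226430}{9} \approx -25159.0$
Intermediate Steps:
$D = -11$ ($D = -3 - 8 = -11$)
$w{\left(U \right)} = \frac{1}{-11 + U}$ ($w{\left(U \right)} = \frac{1}{U - 11} = \frac{1}{-11 + U}$)
$v{\left(p \right)} = - 8 p^{2}$ ($v{\left(p \right)} = - 2 \left(p + p\right)^{2} = - 2 \left(2 p\right)^{2} = - 2 \cdot 4 p^{2} = - 8 p^{2}$)
$-25158 + v{\left(w{\left(14 \right)} \right)} = -25158 - 8 \left(\frac{1}{-11 + 14}\right)^{2} = -25158 - 8 \left(\frac{1}{3}\right)^{2} = -25158 - \frac{8}{9} = - \frac{226430}{9}$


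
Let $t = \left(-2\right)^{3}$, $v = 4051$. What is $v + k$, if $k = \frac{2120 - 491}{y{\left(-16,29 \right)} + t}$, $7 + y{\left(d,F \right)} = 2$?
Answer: $\frac{51034}{13} \approx 3925.7$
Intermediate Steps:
$y{\left(d,F \right)} = -5$ ($y{\left(d,F \right)} = -7 + 2 = -5$)
$t = -8$
$k = - \frac{1629}{13}$ ($k = \frac{2120 - 491}{-5 - 8} = \frac{1629}{-13} = 1629 \left(- \frac{1}{13}\right) = - \frac{1629}{13} \approx -125.31$)
$v + k = 4051 - \frac{1629}{13} = \frac{51034}{13}$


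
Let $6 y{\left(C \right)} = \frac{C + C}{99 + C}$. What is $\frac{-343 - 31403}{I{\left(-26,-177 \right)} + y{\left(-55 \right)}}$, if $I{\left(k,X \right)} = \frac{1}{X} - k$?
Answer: $- \frac{1728936}{1393} \approx -1241.2$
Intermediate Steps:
$y{\left(C \right)} = \frac{C}{3 \left(99 + C\right)}$ ($y{\left(C \right)} = \frac{\left(C + C\right) \frac{1}{99 + C}}{6} = \frac{2 C \frac{1}{99 + C}}{6} = \frac{C}{3 \left(99 + C\right)}$)
$\frac{-343 - 31403}{I{\left(-26,-177 \right)} + y{\left(-55 \right)}} = \frac{-343 - 31403}{\left(\frac{1}{-177} - -26\right) + \frac{1}{3} \left(-55\right) \frac{1}{99 - 55}} = - \frac{31746}{\left(- \frac{1}{177} + 26\right) + \frac{1}{3} \left(-55\right) \frac{1}{44}} = - \frac{31746}{\frac{4601}{177} + \frac{1}{3} \left(-55\right) \frac{1}{44}} = - \frac{31746}{\frac{4601}{177} - \frac{5}{12}} = - \frac{31746}{\frac{18109}{708}} = \left(-31746\right) \frac{708}{18109} = - \frac{1728936}{1393}$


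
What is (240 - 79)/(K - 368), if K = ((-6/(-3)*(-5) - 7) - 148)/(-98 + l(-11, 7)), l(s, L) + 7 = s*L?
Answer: -29302/66811 ≈ -0.43858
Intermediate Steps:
l(s, L) = -7 + L*s (l(s, L) = -7 + s*L = -7 + L*s)
K = 165/182 (K = ((-6/(-3)*(-5) - 7) - 148)/(-98 + (-7 + 7*(-11))) = ((-6*(-⅓)*(-5) - 7) - 148)/(-98 + (-7 - 77)) = ((2*(-5) - 7) - 148)/(-98 - 84) = ((-10 - 7) - 148)/(-182) = (-17 - 148)*(-1/182) = -165*(-1/182) = 165/182 ≈ 0.90659)
(240 - 79)/(K - 368) = (240 - 79)/(165/182 - 368) = 161/(-66811/182) = 161*(-182/66811) = -29302/66811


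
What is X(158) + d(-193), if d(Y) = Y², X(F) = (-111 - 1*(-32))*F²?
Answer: -1934907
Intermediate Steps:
X(F) = -79*F² (X(F) = (-111 + 32)*F² = -79*F²)
X(158) + d(-193) = -79*158² + (-193)² = -79*24964 + 37249 = -1972156 + 37249 = -1934907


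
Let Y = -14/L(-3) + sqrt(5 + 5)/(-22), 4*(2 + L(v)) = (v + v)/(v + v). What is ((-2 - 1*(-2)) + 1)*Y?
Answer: 8 - sqrt(10)/22 ≈ 7.8563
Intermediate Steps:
L(v) = -7/4 (L(v) = -2 + ((v + v)/(v + v))/4 = -2 + ((2*v)/((2*v)))/4 = -2 + ((2*v)*(1/(2*v)))/4 = -2 + (1/4)*1 = -2 + 1/4 = -7/4)
Y = 8 - sqrt(10)/22 (Y = -14/(-7/4) + sqrt(5 + 5)/(-22) = -14*(-4/7) + sqrt(10)*(-1/22) = 8 - sqrt(10)/22 ≈ 7.8563)
((-2 - 1*(-2)) + 1)*Y = ((-2 - 1*(-2)) + 1)*(8 - sqrt(10)/22) = ((-2 + 2) + 1)*(8 - sqrt(10)/22) = (0 + 1)*(8 - sqrt(10)/22) = 1*(8 - sqrt(10)/22) = 8 - sqrt(10)/22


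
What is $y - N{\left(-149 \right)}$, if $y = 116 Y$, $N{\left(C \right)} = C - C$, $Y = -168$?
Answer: $-19488$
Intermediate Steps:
$N{\left(C \right)} = 0$
$y = -19488$ ($y = 116 \left(-168\right) = -19488$)
$y - N{\left(-149 \right)} = -19488 - 0 = -19488 + 0 = -19488$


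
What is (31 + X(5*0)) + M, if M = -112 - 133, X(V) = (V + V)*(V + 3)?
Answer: -214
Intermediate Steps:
X(V) = 2*V*(3 + V) (X(V) = (2*V)*(3 + V) = 2*V*(3 + V))
M = -245
(31 + X(5*0)) + M = (31 + 2*(5*0)*(3 + 5*0)) - 245 = (31 + 2*0*(3 + 0)) - 245 = (31 + 2*0*3) - 245 = (31 + 0) - 245 = 31 - 245 = -214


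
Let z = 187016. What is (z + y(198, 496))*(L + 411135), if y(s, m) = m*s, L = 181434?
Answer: 169014900456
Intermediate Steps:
(z + y(198, 496))*(L + 411135) = (187016 + 496*198)*(181434 + 411135) = (187016 + 98208)*592569 = 285224*592569 = 169014900456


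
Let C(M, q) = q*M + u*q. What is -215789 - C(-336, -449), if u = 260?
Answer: -249913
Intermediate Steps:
C(M, q) = 260*q + M*q (C(M, q) = q*M + 260*q = M*q + 260*q = 260*q + M*q)
-215789 - C(-336, -449) = -215789 - (-449)*(260 - 336) = -215789 - (-449)*(-76) = -215789 - 1*34124 = -215789 - 34124 = -249913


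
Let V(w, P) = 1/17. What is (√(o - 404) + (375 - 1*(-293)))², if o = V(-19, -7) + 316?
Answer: (11356 + I*√25415)²/289 ≈ 4.4614e+5 + 12529.0*I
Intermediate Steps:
V(w, P) = 1/17
o = 5373/17 (o = 1/17 + 316 = 5373/17 ≈ 316.06)
(√(o - 404) + (375 - 1*(-293)))² = (√(5373/17 - 404) + (375 - 1*(-293)))² = (√(-1495/17) + (375 + 293))² = (I*√25415/17 + 668)² = (668 + I*√25415/17)²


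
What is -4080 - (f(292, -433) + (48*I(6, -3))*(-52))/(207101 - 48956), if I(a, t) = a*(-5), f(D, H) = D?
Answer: -645306772/158145 ≈ -4080.5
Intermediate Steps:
I(a, t) = -5*a
-4080 - (f(292, -433) + (48*I(6, -3))*(-52))/(207101 - 48956) = -4080 - (292 + (48*(-5*6))*(-52))/(207101 - 48956) = -4080 - (292 + (48*(-30))*(-52))/158145 = -4080 - (292 - 1440*(-52))/158145 = -4080 - (292 + 74880)/158145 = -4080 - 75172/158145 = -645306772/158145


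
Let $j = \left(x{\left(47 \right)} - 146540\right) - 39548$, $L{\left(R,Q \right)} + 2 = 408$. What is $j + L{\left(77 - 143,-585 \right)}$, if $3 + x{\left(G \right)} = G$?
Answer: $-185638$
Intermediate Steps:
$L{\left(R,Q \right)} = 406$ ($L{\left(R,Q \right)} = -2 + 408 = 406$)
$x{\left(G \right)} = -3 + G$
$j = -186044$ ($j = \left(\left(-3 + 47\right) - 146540\right) - 39548 = \left(44 - 146540\right) - 39548 = -146496 - 39548 = -186044$)
$j + L{\left(77 - 143,-585 \right)} = -186044 + 406 = -185638$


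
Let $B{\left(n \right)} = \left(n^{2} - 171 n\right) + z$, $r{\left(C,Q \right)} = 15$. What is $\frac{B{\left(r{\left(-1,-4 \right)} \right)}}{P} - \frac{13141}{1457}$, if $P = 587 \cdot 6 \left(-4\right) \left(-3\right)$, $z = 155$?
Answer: $- \frac{558574769}{61578648} \approx -9.0709$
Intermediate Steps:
$B{\left(n \right)} = 155 + n^{2} - 171 n$ ($B{\left(n \right)} = \left(n^{2} - 171 n\right) + 155 = 155 + n^{2} - 171 n$)
$P = 42264$ ($P = 587 \left(\left(-24\right) \left(-3\right)\right) = 587 \cdot 72 = 42264$)
$\frac{B{\left(r{\left(-1,-4 \right)} \right)}}{P} - \frac{13141}{1457} = \frac{155 + 15^{2} - 2565}{42264} - \frac{13141}{1457} = \left(155 + 225 - 2565\right) \frac{1}{42264} - \frac{13141}{1457} = \left(-2185\right) \frac{1}{42264} - \frac{13141}{1457} = - \frac{2185}{42264} - \frac{13141}{1457} = - \frac{558574769}{61578648}$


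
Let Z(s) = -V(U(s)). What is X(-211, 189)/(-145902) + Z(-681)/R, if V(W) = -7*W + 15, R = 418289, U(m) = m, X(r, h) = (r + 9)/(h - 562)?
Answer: -130163924575/11381946112947 ≈ -0.011436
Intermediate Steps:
X(r, h) = (9 + r)/(-562 + h)
V(W) = 15 - 7*W
Z(s) = -15 + 7*s (Z(s) = -(15 - 7*s) = -15 + 7*s)
X(-211, 189)/(-145902) + Z(-681)/R = ((9 - 211)/(-562 + 189))/(-145902) + (-15 + 7*(-681))/418289 = (-202/(-373))*(-1/145902) + (-15 - 4767)*(1/418289) = -1/373*(-202)*(-1/145902) - 4782*1/418289 = (202/373)*(-1/145902) - 4782/418289 = -101/27210723 - 4782/418289 = -130163924575/11381946112947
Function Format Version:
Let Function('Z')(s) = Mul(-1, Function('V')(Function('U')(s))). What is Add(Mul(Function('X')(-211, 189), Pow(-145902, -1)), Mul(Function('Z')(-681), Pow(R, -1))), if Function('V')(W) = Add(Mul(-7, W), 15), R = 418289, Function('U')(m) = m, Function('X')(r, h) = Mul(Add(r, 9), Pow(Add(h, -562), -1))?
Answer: Rational(-130163924575, 11381946112947) ≈ -0.011436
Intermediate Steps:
Function('X')(r, h) = Mul(Pow(Add(-562, h), -1), Add(9, r)) (Function('X')(r, h) = Mul(Add(9, r), Pow(Add(-562, h), -1)) = Mul(Pow(Add(-562, h), -1), Add(9, r)))
Function('V')(W) = Add(15, Mul(-7, W))
Function('Z')(s) = Add(-15, Mul(7, s)) (Function('Z')(s) = Mul(-1, Add(15, Mul(-7, s))) = Add(-15, Mul(7, s)))
Add(Mul(Function('X')(-211, 189), Pow(-145902, -1)), Mul(Function('Z')(-681), Pow(R, -1))) = Add(Mul(Mul(Pow(Add(-562, 189), -1), Add(9, -211)), Pow(-145902, -1)), Mul(Add(-15, Mul(7, -681)), Pow(418289, -1))) = Add(Mul(Mul(Pow(-373, -1), -202), Rational(-1, 145902)), Mul(Add(-15, -4767), Rational(1, 418289))) = Add(Mul(Mul(Rational(-1, 373), -202), Rational(-1, 145902)), Mul(-4782, Rational(1, 418289))) = Add(Mul(Rational(202, 373), Rational(-1, 145902)), Rational(-4782, 418289)) = Add(Rational(-101, 27210723), Rational(-4782, 418289)) = Rational(-130163924575, 11381946112947)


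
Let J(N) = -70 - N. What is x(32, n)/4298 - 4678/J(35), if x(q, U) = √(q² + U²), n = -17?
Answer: 4678/105 + √1313/4298 ≈ 44.561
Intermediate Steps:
x(q, U) = √(U² + q²)
x(32, n)/4298 - 4678/J(35) = √((-17)² + 32²)/4298 - 4678/(-70 - 1*35) = √(289 + 1024)*(1/4298) - 4678/(-70 - 35) = √1313*(1/4298) - 4678/(-105) = √1313/4298 - 4678*(-1/105) = √1313/4298 + 4678/105 = 4678/105 + √1313/4298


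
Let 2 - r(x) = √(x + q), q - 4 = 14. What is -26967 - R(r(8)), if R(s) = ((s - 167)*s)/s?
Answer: -26802 + √26 ≈ -26797.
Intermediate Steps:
q = 18 (q = 4 + 14 = 18)
r(x) = 2 - √(18 + x) (r(x) = 2 - √(x + 18) = 2 - √(18 + x))
R(s) = -167 + s (R(s) = ((-167 + s)*s)/s = (s*(-167 + s))/s = -167 + s)
-26967 - R(r(8)) = -26967 - (-167 + (2 - √(18 + 8))) = -26967 - (-167 + (2 - √26)) = -26967 - (-165 - √26) = -26967 + (165 + √26) = -26802 + √26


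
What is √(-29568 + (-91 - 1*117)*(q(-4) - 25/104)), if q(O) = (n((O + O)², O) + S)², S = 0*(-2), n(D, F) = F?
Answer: I*√32846 ≈ 181.23*I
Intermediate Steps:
S = 0
q(O) = O² (q(O) = (O + 0)² = O²)
√(-29568 + (-91 - 1*117)*(q(-4) - 25/104)) = √(-29568 + (-91 - 1*117)*((-4)² - 25/104)) = √(-29568 + (-91 - 117)*(16 - 25*1/104)) = √(-29568 - 208*(16 - 25/104)) = √(-29568 - 208*1639/104) = √(-29568 - 3278) = √(-32846) = I*√32846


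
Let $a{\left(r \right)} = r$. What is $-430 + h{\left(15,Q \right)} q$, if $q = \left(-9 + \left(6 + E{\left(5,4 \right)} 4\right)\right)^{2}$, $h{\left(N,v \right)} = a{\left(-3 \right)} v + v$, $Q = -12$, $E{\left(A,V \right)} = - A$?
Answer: $12266$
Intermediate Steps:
$h{\left(N,v \right)} = - 2 v$ ($h{\left(N,v \right)} = - 3 v + v = - 2 v$)
$q = 529$ ($q = \left(-9 + \left(6 + \left(-1\right) 5 \cdot 4\right)\right)^{2} = \left(-9 + \left(6 - 20\right)\right)^{2} = \left(-9 - 14\right)^{2} = \left(-23\right)^{2} = 529$)
$-430 + h{\left(15,Q \right)} q = -430 + \left(-2\right) \left(-12\right) 529 = -430 + 24 \cdot 529 = -430 + 12696 = 12266$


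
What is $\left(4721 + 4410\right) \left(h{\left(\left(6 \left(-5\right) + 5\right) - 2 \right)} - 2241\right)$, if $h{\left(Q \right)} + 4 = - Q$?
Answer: $-20252558$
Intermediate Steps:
$h{\left(Q \right)} = -4 - Q$
$\left(4721 + 4410\right) \left(h{\left(\left(6 \left(-5\right) + 5\right) - 2 \right)} - 2241\right) = \left(4721 + 4410\right) \left(\left(-4 - \left(\left(6 \left(-5\right) + 5\right) - 2\right)\right) - 2241\right) = 9131 \left(\left(-4 - \left(\left(-30 + 5\right) - 2\right)\right) - 2241\right) = 9131 \left(\left(-4 - \left(-25 - 2\right)\right) - 2241\right) = 9131 \left(\left(-4 - -27\right) - 2241\right) = 9131 \left(\left(-4 + 27\right) - 2241\right) = 9131 \left(23 - 2241\right) = 9131 \left(-2218\right) = -20252558$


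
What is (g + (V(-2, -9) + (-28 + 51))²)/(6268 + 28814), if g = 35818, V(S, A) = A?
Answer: 18007/17541 ≈ 1.0266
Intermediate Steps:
(g + (V(-2, -9) + (-28 + 51))²)/(6268 + 28814) = (35818 + (-9 + (-28 + 51))²)/(6268 + 28814) = (35818 + (-9 + 23)²)/35082 = (35818 + 14²)*(1/35082) = (35818 + 196)*(1/35082) = 36014*(1/35082) = 18007/17541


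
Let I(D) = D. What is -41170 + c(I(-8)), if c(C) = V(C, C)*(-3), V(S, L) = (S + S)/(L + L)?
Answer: -41173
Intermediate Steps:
V(S, L) = S/L (V(S, L) = (2*S)/((2*L)) = (2*S)*(1/(2*L)) = S/L)
c(C) = -3 (c(C) = (C/C)*(-3) = 1*(-3) = -3)
-41170 + c(I(-8)) = -41170 - 3 = -41173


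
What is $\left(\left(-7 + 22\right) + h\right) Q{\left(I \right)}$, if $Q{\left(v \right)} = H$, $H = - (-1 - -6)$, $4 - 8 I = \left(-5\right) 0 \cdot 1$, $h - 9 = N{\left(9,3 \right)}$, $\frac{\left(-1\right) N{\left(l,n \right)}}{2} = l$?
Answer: $-30$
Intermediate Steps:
$N{\left(l,n \right)} = - 2 l$
$h = -9$ ($h = 9 - 18 = -9$)
$I = \frac{1}{2}$ ($I = \frac{1}{2} - \frac{\left(-5\right) 0 \cdot 1}{8} = \frac{1}{2} - \frac{0 \cdot 1}{8} = \frac{1}{2} - 0 = \frac{1}{2} + 0 = \frac{1}{2} \approx 0.5$)
$H = -5$ ($H = - (-1 + 6) = \left(-1\right) 5 = -5$)
$Q{\left(v \right)} = -5$
$\left(\left(-7 + 22\right) + h\right) Q{\left(I \right)} = \left(\left(-7 + 22\right) - 9\right) \left(-5\right) = \left(15 - 9\right) \left(-5\right) = 6 \left(-5\right) = -30$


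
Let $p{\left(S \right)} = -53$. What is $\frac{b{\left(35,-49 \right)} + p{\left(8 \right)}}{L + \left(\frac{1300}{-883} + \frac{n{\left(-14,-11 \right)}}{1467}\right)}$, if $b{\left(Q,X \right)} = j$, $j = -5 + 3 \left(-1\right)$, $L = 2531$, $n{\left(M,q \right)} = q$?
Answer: $- \frac{79017021}{3276641878} \approx -0.024115$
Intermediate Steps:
$j = -8$ ($j = -5 - 3 = -8$)
$b{\left(Q,X \right)} = -8$
$\frac{b{\left(35,-49 \right)} + p{\left(8 \right)}}{L + \left(\frac{1300}{-883} + \frac{n{\left(-14,-11 \right)}}{1467}\right)} = \frac{-8 - 53}{2531 + \left(\frac{1300}{-883} - \frac{11}{1467}\right)} = - \frac{61}{2531 + \left(1300 \left(- \frac{1}{883}\right) - \frac{11}{1467}\right)} = - \frac{61}{2531 - \frac{1916813}{1295361}} = - \frac{61}{\frac{3276641878}{1295361}} = \left(-61\right) \frac{1295361}{3276641878} = - \frac{79017021}{3276641878}$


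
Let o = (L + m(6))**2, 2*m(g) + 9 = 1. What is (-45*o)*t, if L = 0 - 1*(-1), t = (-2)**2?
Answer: -1620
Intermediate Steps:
m(g) = -4 (m(g) = -9/2 + (1/2)*1 = -9/2 + 1/2 = -4)
t = 4
L = 1 (L = 0 + 1 = 1)
o = 9 (o = (1 - 4)**2 = (-3)**2 = 9)
(-45*o)*t = -45*9*4 = -405*4 = -1620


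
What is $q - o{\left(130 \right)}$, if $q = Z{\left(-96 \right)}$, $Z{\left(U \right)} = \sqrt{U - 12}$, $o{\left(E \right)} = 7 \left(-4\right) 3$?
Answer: $84 + 6 i \sqrt{3} \approx 84.0 + 10.392 i$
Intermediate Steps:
$o{\left(E \right)} = -84$ ($o{\left(E \right)} = \left(-28\right) 3 = -84$)
$Z{\left(U \right)} = \sqrt{-12 + U}$
$q = 6 i \sqrt{3}$ ($q = \sqrt{-12 - 96} = \sqrt{-108} = 6 i \sqrt{3} \approx 10.392 i$)
$q - o{\left(130 \right)} = 6 i \sqrt{3} - -84 = 6 i \sqrt{3} + 84 = 84 + 6 i \sqrt{3}$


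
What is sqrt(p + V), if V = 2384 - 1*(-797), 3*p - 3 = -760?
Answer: sqrt(26358)/3 ≈ 54.117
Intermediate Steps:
p = -757/3 (p = 1 + (1/3)*(-760) = 1 - 760/3 = -757/3 ≈ -252.33)
V = 3181 (V = 2384 + 797 = 3181)
sqrt(p + V) = sqrt(-757/3 + 3181) = sqrt(8786/3) = sqrt(26358)/3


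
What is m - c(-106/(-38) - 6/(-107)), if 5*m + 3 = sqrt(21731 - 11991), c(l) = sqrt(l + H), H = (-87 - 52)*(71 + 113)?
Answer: -3/5 + 2*sqrt(2435)/5 - I*sqrt(105696123359)/2033 ≈ 19.138 - 159.92*I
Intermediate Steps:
H = -25576 (H = -139*184 = -25576)
c(l) = sqrt(-25576 + l) (c(l) = sqrt(l - 25576) = sqrt(-25576 + l))
m = -3/5 + 2*sqrt(2435)/5 (m = -3/5 + sqrt(21731 - 11991)/5 = -3/5 + sqrt(9740)/5 = -3/5 + (2*sqrt(2435))/5 = -3/5 + 2*sqrt(2435)/5 ≈ 19.138)
m - c(-106/(-38) - 6/(-107)) = (-3/5 + 2*sqrt(2435)/5) - sqrt(-25576 + (-106/(-38) - 6/(-107))) = (-3/5 + 2*sqrt(2435)/5) - sqrt(-25576 + (-106*(-1/38) - 6*(-1/107))) = (-3/5 + 2*sqrt(2435)/5) - sqrt(-25576 + (53/19 + 6/107)) = (-3/5 + 2*sqrt(2435)/5) - sqrt(-25576 + 5785/2033) = (-3/5 + 2*sqrt(2435)/5) - sqrt(-51990223/2033) = (-3/5 + 2*sqrt(2435)/5) - I*sqrt(105696123359)/2033 = -3/5 + 2*sqrt(2435)/5 - I*sqrt(105696123359)/2033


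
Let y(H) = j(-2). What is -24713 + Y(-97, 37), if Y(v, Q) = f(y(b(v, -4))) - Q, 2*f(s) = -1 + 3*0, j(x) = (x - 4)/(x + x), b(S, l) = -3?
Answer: -49501/2 ≈ -24751.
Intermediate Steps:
j(x) = (-4 + x)/(2*x) (j(x) = (-4 + x)/((2*x)) = (-4 + x)*(1/(2*x)) = (-4 + x)/(2*x))
y(H) = 3/2 (y(H) = (1/2)*(-4 - 2)/(-2) = (1/2)*(-1/2)*(-6) = 3/2)
f(s) = -1/2 (f(s) = (-1 + 3*0)/2 = (-1 + 0)/2 = (1/2)*(-1) = -1/2)
Y(v, Q) = -1/2 - Q
-24713 + Y(-97, 37) = -24713 + (-1/2 - 1*37) = -24713 + (-1/2 - 37) = -24713 - 75/2 = -49501/2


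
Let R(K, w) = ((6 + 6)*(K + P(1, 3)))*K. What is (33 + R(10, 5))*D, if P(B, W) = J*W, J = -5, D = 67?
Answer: -37989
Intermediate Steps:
P(B, W) = -5*W
R(K, w) = K*(-180 + 12*K) (R(K, w) = ((6 + 6)*(K - 5*3))*K = (12*(K - 15))*K = (12*(-15 + K))*K = (-180 + 12*K)*K = K*(-180 + 12*K))
(33 + R(10, 5))*D = (33 + 12*10*(-15 + 10))*67 = (33 + 12*10*(-5))*67 = (33 - 600)*67 = -567*67 = -37989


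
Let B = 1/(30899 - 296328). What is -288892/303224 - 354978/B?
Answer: 7142551660260749/75806 ≈ 9.4222e+10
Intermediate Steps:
B = -1/265429 (B = 1/(-265429) = -1/265429 ≈ -3.7675e-6)
-288892/303224 - 354978/B = -288892/303224 - 354978/(-1/265429) = -288892*1/303224 - 354978*(-265429) = -72223/75806 + 94221455562 = 7142551660260749/75806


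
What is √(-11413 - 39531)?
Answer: 16*I*√199 ≈ 225.71*I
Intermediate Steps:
√(-11413 - 39531) = √(-50944) = 16*I*√199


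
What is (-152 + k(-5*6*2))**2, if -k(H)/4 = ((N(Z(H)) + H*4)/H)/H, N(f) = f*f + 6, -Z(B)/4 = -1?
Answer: 4663660681/202500 ≈ 23030.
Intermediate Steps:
Z(B) = 4 (Z(B) = -4*(-1) = 4)
N(f) = 6 + f**2 (N(f) = f**2 + 6 = 6 + f**2)
k(H) = -4*(22 + 4*H)/H**2 (k(H) = -4*((6 + 4**2) + H*4)/H/H = -4*((6 + 16) + 4*H)/H/H = -4*(22 + 4*H)/H/H = -4*(22 + 4*H)/H**2)
(-152 + k(-5*6*2))**2 = (-152 + 8*(-11 - 2*(-5*6)*2)/(-5*6*2)**2)**2 = (-152 + 8*(-11 - (-60)*2)/(-30*2)**2)**2 = (-152 + 8*(-11 - 2*(-60))/(-60)**2)**2 = (-152 + 8*(1/3600)*(-11 + 120))**2 = (-152 + 8*(1/3600)*109)**2 = (-152 + 109/450)**2 = (-68291/450)**2 = 4663660681/202500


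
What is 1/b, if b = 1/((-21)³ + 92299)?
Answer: 83038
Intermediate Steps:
b = 1/83038 (b = 1/(-9261 + 92299) = 1/83038 ≈ 1.2043e-5)
1/b = 1/(1/83038) = 83038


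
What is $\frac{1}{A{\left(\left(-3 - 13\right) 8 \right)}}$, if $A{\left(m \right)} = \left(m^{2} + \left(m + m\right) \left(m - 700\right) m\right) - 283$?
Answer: $- \frac{1}{27115803} \approx -3.6879 \cdot 10^{-8}$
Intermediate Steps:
$A{\left(m \right)} = -283 + m^{2} + 2 m^{2} \left(-700 + m\right)$ ($A{\left(m \right)} = \left(m^{2} + 2 m \left(-700 + m\right) m\right) - 283 = \left(m^{2} + 2 m^{2} \left(-700 + m\right)\right) - 283 = -283 + m^{2} + 2 m^{2} \left(-700 + m\right)$)
$\frac{1}{A{\left(\left(-3 - 13\right) 8 \right)}} = \frac{1}{-283 - 1399 \left(\left(-3 - 13\right) 8\right)^{2} + 2 \left(\left(-3 - 13\right) 8\right)^{3}} = \frac{1}{-283 - 1399 \left(\left(-16\right) 8\right)^{2} + 2 \left(\left(-16\right) 8\right)^{3}} = \frac{1}{-283 - 1399 \left(-128\right)^{2} + 2 \left(-128\right)^{3}} = \frac{1}{-283 - 22921216 + 2 \left(-2097152\right)} = \frac{1}{-283 - 22921216 - 4194304} = \frac{1}{-27115803} = - \frac{1}{27115803}$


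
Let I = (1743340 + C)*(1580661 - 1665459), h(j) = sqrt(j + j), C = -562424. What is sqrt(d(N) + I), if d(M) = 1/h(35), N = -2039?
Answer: sqrt(-490682643343200 + 70*sqrt(70))/70 ≈ 3.1645e+5*I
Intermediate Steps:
h(j) = sqrt(2)*sqrt(j) (h(j) = sqrt(2*j) = sqrt(2)*sqrt(j))
I = -100139314968 (I = (1743340 - 562424)*(1580661 - 1665459) = 1180916*(-84798) = -100139314968)
d(M) = sqrt(70)/70 (d(M) = 1/(sqrt(2)*sqrt(35)) = 1/(sqrt(70)) = sqrt(70)/70)
sqrt(d(N) + I) = sqrt(sqrt(70)/70 - 100139314968) = sqrt(-100139314968 + sqrt(70)/70)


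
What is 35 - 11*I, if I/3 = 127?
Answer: -4156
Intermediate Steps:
I = 381 (I = 3*127 = 381)
35 - 11*I = 35 - 11*381 = 35 - 4191 = -4156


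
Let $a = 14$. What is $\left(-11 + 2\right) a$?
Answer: $-126$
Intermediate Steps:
$\left(-11 + 2\right) a = \left(-11 + 2\right) 14 = \left(-9\right) 14 = -126$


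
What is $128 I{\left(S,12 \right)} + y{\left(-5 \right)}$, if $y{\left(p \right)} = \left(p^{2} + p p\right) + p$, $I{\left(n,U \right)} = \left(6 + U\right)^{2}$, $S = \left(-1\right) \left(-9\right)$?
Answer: $41517$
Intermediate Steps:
$S = 9$
$y{\left(p \right)} = p + 2 p^{2}$ ($y{\left(p \right)} = \left(p^{2} + p^{2}\right) + p = 2 p^{2} + p = p + 2 p^{2}$)
$128 I{\left(S,12 \right)} + y{\left(-5 \right)} = 128 \left(6 + 12\right)^{2} - 5 \left(1 + 2 \left(-5\right)\right) = 128 \cdot 18^{2} - 5 \left(1 - 10\right) = 128 \cdot 324 - -45 = 41472 + 45 = 41517$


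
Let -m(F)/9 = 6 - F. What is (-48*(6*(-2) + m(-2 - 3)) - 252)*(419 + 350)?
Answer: 3903444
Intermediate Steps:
m(F) = -54 + 9*F (m(F) = -9*(6 - F) = -54 + 9*F)
(-48*(6*(-2) + m(-2 - 3)) - 252)*(419 + 350) = (-48*(6*(-2) + (-54 + 9*(-2 - 3))) - 252)*(419 + 350) = (-48*(-12 + (-54 + 9*(-5))) - 252)*769 = (-48*(-12 + (-54 - 45)) - 252)*769 = (-48*(-12 - 99) - 252)*769 = (-48*(-111) - 252)*769 = (5328 - 252)*769 = 5076*769 = 3903444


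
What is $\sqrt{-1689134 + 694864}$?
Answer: $i \sqrt{994270} \approx 997.13 i$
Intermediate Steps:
$\sqrt{-1689134 + 694864} = \sqrt{-994270} = i \sqrt{994270}$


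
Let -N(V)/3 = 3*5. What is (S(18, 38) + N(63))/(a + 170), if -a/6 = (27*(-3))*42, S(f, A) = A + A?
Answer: 31/20582 ≈ 0.0015062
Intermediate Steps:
S(f, A) = 2*A
N(V) = -45 (N(V) = -9*5 = -3*15 = -45)
a = 20412 (a = -6*27*(-3)*42 = -(-486)*42 = -6*(-3402) = 20412)
(S(18, 38) + N(63))/(a + 170) = (2*38 - 45)/(20412 + 170) = (76 - 45)/20582 = 31*(1/20582) = 31/20582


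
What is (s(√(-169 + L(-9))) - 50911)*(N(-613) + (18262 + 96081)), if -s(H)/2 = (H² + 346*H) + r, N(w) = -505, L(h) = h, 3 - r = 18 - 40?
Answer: -5760771990 - 78775896*I*√178 ≈ -5.7608e+9 - 1.051e+9*I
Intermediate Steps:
r = 25 (r = 3 - (18 - 40) = 3 - 1*(-22) = 3 + 22 = 25)
s(H) = -50 - 692*H - 2*H² (s(H) = -2*((H² + 346*H) + 25) = -2*(25 + H² + 346*H) = -50 - 692*H - 2*H²)
(s(√(-169 + L(-9))) - 50911)*(N(-613) + (18262 + 96081)) = ((-50 - 692*√(-169 - 9) - 2*(√(-169 - 9))²) - 50911)*(-505 + (18262 + 96081)) = ((-50 - 692*I*√178 - 2*(√(-178))²) - 50911)*(-505 + 114343) = ((-50 - 692*I*√178 - 2*(I*√178)²) - 50911)*113838 = ((-50 - 692*I*√178 - 2*(-178)) - 50911)*113838 = ((-50 - 692*I*√178 + 356) - 50911)*113838 = ((306 - 692*I*√178) - 50911)*113838 = (-50605 - 692*I*√178)*113838 = -5760771990 - 78775896*I*√178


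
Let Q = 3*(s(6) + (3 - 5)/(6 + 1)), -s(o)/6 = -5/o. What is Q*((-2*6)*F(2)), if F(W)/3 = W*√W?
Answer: -7128*√2/7 ≈ -1440.1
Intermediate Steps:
s(o) = 30/o (s(o) = -(-30)/o = 30/o)
F(W) = 3*W^(3/2) (F(W) = 3*(W*√W) = 3*W^(3/2))
Q = 99/7 (Q = 3*(30/6 + (3 - 5)/(6 + 1)) = 3*(30*(⅙) - 2/7) = 3*(5 - 2*⅐) = 3*(5 - 2/7) = 3*(33/7) = 99/7 ≈ 14.143)
Q*((-2*6)*F(2)) = 99*((-2*6)*(3*2^(3/2)))/7 = 99*(-36*2*√2)/7 = 99*(-72*√2)/7 = -7128*√2/7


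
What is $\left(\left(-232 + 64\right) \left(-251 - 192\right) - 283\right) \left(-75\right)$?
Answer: $-5560575$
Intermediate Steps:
$\left(\left(-232 + 64\right) \left(-251 - 192\right) - 283\right) \left(-75\right) = \left(\left(-168\right) \left(-443\right) - 283\right) \left(-75\right) = \left(74424 - 283\right) \left(-75\right) = 74141 \left(-75\right) = -5560575$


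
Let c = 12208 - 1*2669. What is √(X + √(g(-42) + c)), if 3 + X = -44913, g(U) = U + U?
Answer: √(-44916 + √9455) ≈ 211.7*I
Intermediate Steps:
g(U) = 2*U
X = -44916 (X = -3 - 44913 = -44916)
c = 9539 (c = 12208 - 2669 = 9539)
√(X + √(g(-42) + c)) = √(-44916 + √(2*(-42) + 9539)) = √(-44916 + √(-84 + 9539)) = √(-44916 + √9455)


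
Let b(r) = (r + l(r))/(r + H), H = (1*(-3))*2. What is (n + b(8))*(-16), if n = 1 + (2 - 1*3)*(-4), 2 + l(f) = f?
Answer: -192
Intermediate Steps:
l(f) = -2 + f
H = -6 (H = -3*2 = -6)
n = 5 (n = 1 + (2 - 3)*(-4) = 1 - 1*(-4) = 1 + 4 = 5)
b(r) = (-2 + 2*r)/(-6 + r) (b(r) = (r + (-2 + r))/(r - 6) = (-2 + 2*r)/(-6 + r))
(n + b(8))*(-16) = (5 + 2*(-1 + 8)/(-6 + 8))*(-16) = (5 + 2*7/2)*(-16) = (5 + 2*(½)*7)*(-16) = (5 + 7)*(-16) = 12*(-16) = -192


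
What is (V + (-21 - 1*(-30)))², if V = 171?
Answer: 32400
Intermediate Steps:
(V + (-21 - 1*(-30)))² = (171 + (-21 - 1*(-30)))² = (171 + (-21 + 30))² = (171 + 9)² = 180² = 32400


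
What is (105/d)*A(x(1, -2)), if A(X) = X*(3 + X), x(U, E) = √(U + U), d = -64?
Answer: -105/32 - 315*√2/64 ≈ -10.242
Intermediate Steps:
x(U, E) = √2*√U (x(U, E) = √(2*U) = √2*√U)
(105/d)*A(x(1, -2)) = (105/(-64))*((√2*√1)*(3 + √2*√1)) = (105*(-1/64))*((√2*1)*(3 + √2*1)) = -105*√2*(3 + √2)/64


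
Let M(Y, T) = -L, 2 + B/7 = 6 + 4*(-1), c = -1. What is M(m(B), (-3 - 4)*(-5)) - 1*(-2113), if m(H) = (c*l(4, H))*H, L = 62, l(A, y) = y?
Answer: 2051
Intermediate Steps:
B = 0 (B = -14 + 7*(6 + 4*(-1)) = -14 + 7*(6 - 4) = -14 + 7*2 = -14 + 14 = 0)
m(H) = -H² (m(H) = (-H)*H = -H²)
M(Y, T) = -62 (M(Y, T) = -1*62 = -62)
M(m(B), (-3 - 4)*(-5)) - 1*(-2113) = -62 - 1*(-2113) = -62 + 2113 = 2051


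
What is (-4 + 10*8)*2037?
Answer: 154812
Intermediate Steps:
(-4 + 10*8)*2037 = (-4 + 80)*2037 = 76*2037 = 154812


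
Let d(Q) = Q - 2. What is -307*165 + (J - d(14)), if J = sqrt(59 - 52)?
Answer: -50667 + sqrt(7) ≈ -50664.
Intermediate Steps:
J = sqrt(7) ≈ 2.6458
d(Q) = -2 + Q
-307*165 + (J - d(14)) = -307*165 + (sqrt(7) - (-2 + 14)) = -50655 + (sqrt(7) - 1*12) = -50655 + (sqrt(7) - 12) = -50655 + (-12 + sqrt(7)) = -50667 + sqrt(7)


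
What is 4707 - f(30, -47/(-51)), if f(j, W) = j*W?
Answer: 79549/17 ≈ 4679.4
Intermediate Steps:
f(j, W) = W*j
4707 - f(30, -47/(-51)) = 4707 - (-47/(-51))*30 = 4707 - (-47*(-1/51))*30 = 4707 - 47*30/51 = 4707 - 1*470/17 = 4707 - 470/17 = 79549/17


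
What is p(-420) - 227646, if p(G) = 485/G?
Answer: -19122361/84 ≈ -2.2765e+5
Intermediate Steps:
p(-420) - 227646 = 485/(-420) - 227646 = 485*(-1/420) - 227646 = -97/84 - 227646 = -19122361/84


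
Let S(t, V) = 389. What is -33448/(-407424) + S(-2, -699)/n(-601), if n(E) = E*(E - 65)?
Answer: 282220523/3397457808 ≈ 0.083068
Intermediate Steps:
n(E) = E*(-65 + E)
-33448/(-407424) + S(-2, -699)/n(-601) = -33448/(-407424) + 389/((-601*(-65 - 601))) = -33448*(-1/407424) + 389/((-601*(-666))) = 4181/50928 + 389/400266 = 282220523/3397457808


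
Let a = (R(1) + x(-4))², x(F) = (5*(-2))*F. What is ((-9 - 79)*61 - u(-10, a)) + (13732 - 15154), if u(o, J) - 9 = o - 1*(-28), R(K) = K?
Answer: -6817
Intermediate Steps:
x(F) = -10*F
a = 1681 (a = (1 - 10*(-4))² = (1 + 40)² = 41² = 1681)
u(o, J) = 37 + o (u(o, J) = 9 + (o - 1*(-28)) = 9 + (o + 28) = 9 + (28 + o) = 37 + o)
((-9 - 79)*61 - u(-10, a)) + (13732 - 15154) = ((-9 - 79)*61 - (37 - 10)) + (13732 - 15154) = (-88*61 - 1*27) - 1422 = (-5368 - 27) - 1422 = -5395 - 1422 = -6817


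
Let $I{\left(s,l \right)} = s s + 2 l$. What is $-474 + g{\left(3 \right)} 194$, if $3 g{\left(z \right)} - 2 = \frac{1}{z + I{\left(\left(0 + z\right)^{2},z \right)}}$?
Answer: $- \frac{46433}{135} \approx -343.95$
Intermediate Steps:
$I{\left(s,l \right)} = s^{2} + 2 l$
$g{\left(z \right)} = \frac{2}{3} + \frac{1}{3 \left(z^{4} + 3 z\right)}$ ($g{\left(z \right)} = \frac{2}{3} + \frac{1}{3 \left(z + \left(\left(\left(0 + z\right)^{2}\right)^{2} + 2 z\right)\right)} = \frac{2}{3} + \frac{1}{3 \left(z + \left(\left(z^{2}\right)^{2} + 2 z\right)\right)} = \frac{2}{3} + \frac{1}{3 \left(z + \left(z^{4} + 2 z\right)\right)} = \frac{2}{3} + \frac{1}{3 \left(z^{4} + 3 z\right)}$)
$-474 + g{\left(3 \right)} 194 = -474 + \frac{1 + 2 \cdot 3^{4} + 6 \cdot 3}{3 \cdot 3 \left(3 + 3^{3}\right)} 194 = -474 + \frac{1}{3} \cdot \frac{1}{3} \frac{1}{3 + 27} \left(1 + 2 \cdot 81 + 18\right) 194 = -474 + \frac{1}{3} \cdot \frac{1}{3} \cdot \frac{1}{30} \left(1 + 162 + 18\right) 194 = -474 + \frac{1}{3} \cdot \frac{1}{3} \cdot \frac{1}{30} \cdot 181 \cdot 194 = -474 + \frac{181}{270} \cdot 194 = -474 + \frac{17557}{135} = - \frac{46433}{135}$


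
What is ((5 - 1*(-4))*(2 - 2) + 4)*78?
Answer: 312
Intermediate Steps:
((5 - 1*(-4))*(2 - 2) + 4)*78 = ((5 + 4)*0 + 4)*78 = (9*0 + 4)*78 = (0 + 4)*78 = 4*78 = 312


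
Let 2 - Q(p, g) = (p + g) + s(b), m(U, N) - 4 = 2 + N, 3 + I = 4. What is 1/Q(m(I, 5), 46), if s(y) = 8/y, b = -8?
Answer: -1/54 ≈ -0.018519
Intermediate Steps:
I = 1 (I = -3 + 4 = 1)
m(U, N) = 6 + N (m(U, N) = 4 + (2 + N) = 6 + N)
Q(p, g) = 3 - g - p (Q(p, g) = 2 - ((p + g) + 8/(-8)) = 2 - ((g + p) + 8*(-⅛)) = 2 - ((g + p) - 1) = 2 - (-1 + g + p) = 2 + (1 - g - p) = 3 - g - p)
1/Q(m(I, 5), 46) = 1/(3 - 1*46 - (6 + 5)) = 1/(3 - 46 - 1*11) = 1/(3 - 46 - 11) = 1/(-54) = -1/54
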